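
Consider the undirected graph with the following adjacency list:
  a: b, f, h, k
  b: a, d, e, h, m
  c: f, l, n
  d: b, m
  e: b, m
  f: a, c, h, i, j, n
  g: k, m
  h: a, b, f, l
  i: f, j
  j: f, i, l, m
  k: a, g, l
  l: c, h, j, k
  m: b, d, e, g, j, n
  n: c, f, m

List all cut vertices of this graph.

none

Removing m, for instance, still leaves 1 component. No single vertex removal increases the component count — the graph has no articulation points.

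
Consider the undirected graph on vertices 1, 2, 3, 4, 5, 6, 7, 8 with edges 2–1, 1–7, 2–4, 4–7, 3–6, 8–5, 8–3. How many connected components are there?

Starting from 3 we can reach 3, 5, 6, 8. That is one component of size 4.
Starting from 1 we can reach 1, 2, 4, 7. That is one component of size 4.
Total: 2 components.

2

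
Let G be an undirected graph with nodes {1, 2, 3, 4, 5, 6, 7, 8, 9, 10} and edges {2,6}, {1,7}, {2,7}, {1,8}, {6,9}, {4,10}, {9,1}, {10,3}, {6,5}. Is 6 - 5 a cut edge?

Yes

Removing 6 - 5 leaves no path between 6 and 5: the component count goes from 2 to 3. So it is a bridge.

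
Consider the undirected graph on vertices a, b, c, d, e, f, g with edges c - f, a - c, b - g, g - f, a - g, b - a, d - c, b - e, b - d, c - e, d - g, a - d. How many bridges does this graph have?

The edges on the cycle b-a-c-d-b are not bridges since each lies on that cycle.
Every edge lies on some cycle, so there are no bridges.

0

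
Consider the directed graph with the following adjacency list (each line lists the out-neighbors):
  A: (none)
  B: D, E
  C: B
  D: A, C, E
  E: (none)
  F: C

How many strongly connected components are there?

{B, C, D} are all mutually reachable — one SCC of size 3.
{A} is an SCC by itself.
{F} is an SCC by itself.
{E} is an SCC by itself.
That gives 4 strongly connected components.

4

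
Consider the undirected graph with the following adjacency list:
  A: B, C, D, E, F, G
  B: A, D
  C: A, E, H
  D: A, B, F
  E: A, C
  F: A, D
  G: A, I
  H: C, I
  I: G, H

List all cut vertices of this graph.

Removing A increases the component count from 1 to 2, so A is a cut vertex.
By contrast removing D leaves 1 component; it is not a cut vertex. No other vertex is a cut vertex either.

A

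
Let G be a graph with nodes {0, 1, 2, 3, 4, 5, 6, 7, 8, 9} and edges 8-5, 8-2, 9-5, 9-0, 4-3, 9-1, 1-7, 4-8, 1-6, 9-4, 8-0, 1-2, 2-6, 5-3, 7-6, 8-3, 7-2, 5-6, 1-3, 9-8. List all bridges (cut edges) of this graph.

none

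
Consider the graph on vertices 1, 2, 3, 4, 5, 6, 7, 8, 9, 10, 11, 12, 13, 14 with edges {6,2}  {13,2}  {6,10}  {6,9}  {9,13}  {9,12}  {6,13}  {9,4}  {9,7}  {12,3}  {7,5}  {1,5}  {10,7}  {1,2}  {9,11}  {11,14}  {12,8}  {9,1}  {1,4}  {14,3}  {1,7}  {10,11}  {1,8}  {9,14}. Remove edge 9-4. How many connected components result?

1

9 and 4 are still connected via 9-1-4, so the component count stays at 1.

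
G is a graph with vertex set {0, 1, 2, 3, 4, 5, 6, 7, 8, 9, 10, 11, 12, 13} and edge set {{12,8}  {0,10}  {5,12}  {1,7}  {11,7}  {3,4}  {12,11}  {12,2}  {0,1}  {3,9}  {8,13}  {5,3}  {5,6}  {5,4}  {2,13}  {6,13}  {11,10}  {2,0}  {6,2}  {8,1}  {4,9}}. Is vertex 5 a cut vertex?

Deleting 5 raises the number of components from 1 to 2, so 5 is a cut vertex.

Yes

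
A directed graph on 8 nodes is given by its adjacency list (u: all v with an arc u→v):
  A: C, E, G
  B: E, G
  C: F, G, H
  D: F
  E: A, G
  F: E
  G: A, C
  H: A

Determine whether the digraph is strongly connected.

No

There is no directed path from B to D, so the graph is not strongly connected.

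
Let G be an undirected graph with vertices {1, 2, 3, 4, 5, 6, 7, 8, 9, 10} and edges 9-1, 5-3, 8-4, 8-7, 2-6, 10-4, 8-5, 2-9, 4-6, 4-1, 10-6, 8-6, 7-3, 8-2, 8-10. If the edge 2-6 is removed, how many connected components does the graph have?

1

2 and 6 are still connected via 2-8-6, so the component count stays at 1.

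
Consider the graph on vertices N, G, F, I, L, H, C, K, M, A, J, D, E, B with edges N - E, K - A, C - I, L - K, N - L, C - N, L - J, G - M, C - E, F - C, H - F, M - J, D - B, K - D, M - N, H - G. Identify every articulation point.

C, D, K, L

Removing C increases the component count from 1 to 2, so C is a cut vertex.
Removing D increases the component count from 1 to 2, so D is a cut vertex.
Removing K increases the component count from 1 to 3, so K is a cut vertex.
Likewise L is a cut vertex.
By contrast removing B leaves 1 component; it is not a cut vertex. No other vertex is a cut vertex either.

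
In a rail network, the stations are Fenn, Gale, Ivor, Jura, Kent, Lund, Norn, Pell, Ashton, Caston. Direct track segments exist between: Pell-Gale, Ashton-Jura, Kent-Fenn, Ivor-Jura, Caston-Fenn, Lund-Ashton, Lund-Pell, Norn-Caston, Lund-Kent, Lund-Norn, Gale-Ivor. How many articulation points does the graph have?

1

Removing Lund increases the component count from 1 to 2, so Lund is a cut vertex.
By contrast removing Pell leaves 1 component; it is not a cut vertex. No other vertex is a cut vertex either.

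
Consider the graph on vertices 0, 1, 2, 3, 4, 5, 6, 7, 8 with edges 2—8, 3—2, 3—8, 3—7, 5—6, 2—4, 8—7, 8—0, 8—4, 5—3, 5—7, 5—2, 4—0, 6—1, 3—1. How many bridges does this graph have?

0

The edges on the cycle 5-3-7-8-2-5 are not bridges since each lies on that cycle.
Every edge lies on some cycle, so there are no bridges.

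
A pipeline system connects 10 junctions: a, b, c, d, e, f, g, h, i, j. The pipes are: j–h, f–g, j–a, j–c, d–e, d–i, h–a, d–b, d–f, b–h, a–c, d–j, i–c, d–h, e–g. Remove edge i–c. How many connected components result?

1

i and c are still connected via i-d-j-c, so the component count stays at 1.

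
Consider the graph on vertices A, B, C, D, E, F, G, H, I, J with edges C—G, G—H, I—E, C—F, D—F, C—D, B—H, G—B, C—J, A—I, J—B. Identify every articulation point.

Removing C increases the component count from 2 to 3, so C is a cut vertex.
Removing I increases the component count from 2 to 3, so I is a cut vertex.
By contrast removing G leaves 2 components; it is not a cut vertex. No other vertex is a cut vertex either.

C, I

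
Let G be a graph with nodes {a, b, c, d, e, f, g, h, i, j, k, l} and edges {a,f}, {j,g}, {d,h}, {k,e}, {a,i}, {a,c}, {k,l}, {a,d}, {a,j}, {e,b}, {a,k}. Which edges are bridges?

a-c, a-d, a-f, a-i, a-j, a-k, b-e, d-h, e-k, g-j, k-l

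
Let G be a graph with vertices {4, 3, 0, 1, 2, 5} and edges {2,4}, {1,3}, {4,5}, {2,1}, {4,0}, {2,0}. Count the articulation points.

3

Removing 1 increases the component count from 1 to 2, so 1 is a cut vertex.
Removing 2 increases the component count from 1 to 2, so 2 is a cut vertex.
Removing 4 increases the component count from 1 to 2, so 4 is a cut vertex.
By contrast removing 0 leaves 1 component; it is not a cut vertex. No other vertex is a cut vertex either.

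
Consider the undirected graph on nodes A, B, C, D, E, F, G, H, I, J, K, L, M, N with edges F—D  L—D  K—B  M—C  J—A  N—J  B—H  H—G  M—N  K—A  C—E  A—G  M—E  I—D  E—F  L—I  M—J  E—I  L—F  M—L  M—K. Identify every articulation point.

M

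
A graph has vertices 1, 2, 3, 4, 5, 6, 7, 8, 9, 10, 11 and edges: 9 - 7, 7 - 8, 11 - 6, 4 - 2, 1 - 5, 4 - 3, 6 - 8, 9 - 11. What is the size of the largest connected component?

10 is isolated — a component by itself.
Starting from 1 we can reach 1, 5. That is one component of size 2.
Starting from 2 we can reach 2, 3, 4. That is one component of size 3.
Starting from 6 we can reach 6, 7, 8, 9, 11. That is one component of size 5.
The largest has 5 vertices.

5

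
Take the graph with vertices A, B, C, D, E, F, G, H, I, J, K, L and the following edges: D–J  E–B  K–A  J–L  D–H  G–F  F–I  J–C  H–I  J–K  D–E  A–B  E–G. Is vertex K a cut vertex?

No

Deleting K leaves 1 component (was 1) (its neighbors A, J remain connected to each other), so K is not a cut vertex.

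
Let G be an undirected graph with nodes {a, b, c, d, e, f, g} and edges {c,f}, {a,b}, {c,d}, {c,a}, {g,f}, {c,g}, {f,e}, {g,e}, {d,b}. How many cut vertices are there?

Removing c increases the component count from 1 to 2, so c is a cut vertex.
By contrast removing d leaves 1 component; it is not a cut vertex. No other vertex is a cut vertex either.

1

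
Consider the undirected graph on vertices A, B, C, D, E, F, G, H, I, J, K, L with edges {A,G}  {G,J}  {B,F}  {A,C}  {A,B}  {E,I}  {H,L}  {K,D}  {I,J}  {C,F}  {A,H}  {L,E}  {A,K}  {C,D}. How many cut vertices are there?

1

Removing A increases the component count from 1 to 2, so A is a cut vertex.
By contrast removing I leaves 1 component; it is not a cut vertex. No other vertex is a cut vertex either.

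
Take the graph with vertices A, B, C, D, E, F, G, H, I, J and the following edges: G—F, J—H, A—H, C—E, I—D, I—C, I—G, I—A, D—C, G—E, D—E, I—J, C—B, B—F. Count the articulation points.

1

Removing I increases the component count from 1 to 2, so I is a cut vertex.
By contrast removing A leaves 1 component; it is not a cut vertex. No other vertex is a cut vertex either.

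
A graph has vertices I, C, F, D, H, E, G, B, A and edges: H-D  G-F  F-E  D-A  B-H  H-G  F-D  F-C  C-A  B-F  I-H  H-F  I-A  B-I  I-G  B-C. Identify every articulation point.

F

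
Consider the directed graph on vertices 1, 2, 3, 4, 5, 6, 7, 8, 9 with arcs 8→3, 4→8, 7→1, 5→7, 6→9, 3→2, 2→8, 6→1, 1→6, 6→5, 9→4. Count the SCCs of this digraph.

4

{1, 5, 6, 7} are all mutually reachable — one SCC of size 4.
{2, 3, 8} are all mutually reachable — one SCC of size 3.
{4} is an SCC by itself.
{9} is an SCC by itself.
That gives 4 strongly connected components.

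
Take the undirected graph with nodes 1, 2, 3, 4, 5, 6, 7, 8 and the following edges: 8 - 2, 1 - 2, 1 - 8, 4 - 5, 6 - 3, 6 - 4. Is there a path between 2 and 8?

From 2 we can reach 1, 2, 8, which includes 8.

Yes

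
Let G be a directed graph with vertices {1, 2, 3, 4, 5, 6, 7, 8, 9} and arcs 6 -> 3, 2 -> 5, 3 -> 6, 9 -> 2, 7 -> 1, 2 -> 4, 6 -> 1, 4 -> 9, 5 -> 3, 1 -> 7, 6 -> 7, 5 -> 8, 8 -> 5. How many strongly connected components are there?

{2, 4, 9} are all mutually reachable — one SCC of size 3.
{1, 7} are all mutually reachable — one SCC of size 2.
{5, 8} are all mutually reachable — one SCC of size 2.
{3, 6} are all mutually reachable — one SCC of size 2.
That gives 4 strongly connected components.

4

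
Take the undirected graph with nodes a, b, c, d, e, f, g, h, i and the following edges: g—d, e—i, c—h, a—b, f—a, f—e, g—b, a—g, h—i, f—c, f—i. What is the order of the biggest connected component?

9

Starting from a we can reach a, b, c, d, e, f, g, h, i. That is one component of size 9.
The largest has 9 vertices.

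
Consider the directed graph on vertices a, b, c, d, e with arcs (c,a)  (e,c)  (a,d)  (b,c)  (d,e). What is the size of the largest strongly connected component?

{a, c, d, e} are all mutually reachable — one SCC of size 4.
{b} is an SCC by itself.
The largest has 4 vertices.

4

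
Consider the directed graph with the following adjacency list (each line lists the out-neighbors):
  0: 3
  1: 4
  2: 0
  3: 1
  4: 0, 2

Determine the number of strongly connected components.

1

{0, 1, 2, 3, 4} are all mutually reachable — one SCC of size 5.
That gives 1 strongly connected component.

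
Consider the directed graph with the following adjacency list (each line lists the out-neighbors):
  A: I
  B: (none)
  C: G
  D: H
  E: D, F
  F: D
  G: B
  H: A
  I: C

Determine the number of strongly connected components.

{B} is an SCC by itself.
{F} is an SCC by itself.
{G} is an SCC by itself.
{D} is an SCC by itself.
{E} is an SCC by itself.
(and 4 more singleton SCCs)
That gives 9 strongly connected components.

9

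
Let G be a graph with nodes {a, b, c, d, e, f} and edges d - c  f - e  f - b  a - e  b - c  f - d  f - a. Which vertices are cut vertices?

f

Removing f increases the component count from 1 to 2, so f is a cut vertex.
By contrast removing e leaves 1 component; it is not a cut vertex. No other vertex is a cut vertex either.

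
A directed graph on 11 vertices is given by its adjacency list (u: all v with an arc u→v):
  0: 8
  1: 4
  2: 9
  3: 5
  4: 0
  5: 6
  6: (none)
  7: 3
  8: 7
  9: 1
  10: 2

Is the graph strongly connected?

No

There is no directed path from 1 to 2, so the graph is not strongly connected.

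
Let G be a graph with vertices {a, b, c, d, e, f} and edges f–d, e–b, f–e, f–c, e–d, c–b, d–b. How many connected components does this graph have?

2

a is isolated — a component by itself.
Starting from b we can reach b, c, d, e, f. That is one component of size 5.
Total: 2 components.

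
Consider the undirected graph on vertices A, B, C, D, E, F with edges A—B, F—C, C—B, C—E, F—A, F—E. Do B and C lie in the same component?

Yes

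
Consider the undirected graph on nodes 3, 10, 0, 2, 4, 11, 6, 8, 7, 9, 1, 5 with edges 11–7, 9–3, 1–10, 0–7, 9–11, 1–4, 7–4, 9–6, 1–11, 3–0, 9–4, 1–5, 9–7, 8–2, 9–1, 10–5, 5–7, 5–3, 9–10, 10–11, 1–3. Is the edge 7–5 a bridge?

After removing 7–5, the path 7-9-1-5 still connects them, so the edge is not a bridge.

No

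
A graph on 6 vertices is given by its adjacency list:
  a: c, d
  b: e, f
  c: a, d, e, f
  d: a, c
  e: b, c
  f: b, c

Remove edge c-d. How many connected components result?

1

c and d are still connected via c-a-d, so the component count stays at 1.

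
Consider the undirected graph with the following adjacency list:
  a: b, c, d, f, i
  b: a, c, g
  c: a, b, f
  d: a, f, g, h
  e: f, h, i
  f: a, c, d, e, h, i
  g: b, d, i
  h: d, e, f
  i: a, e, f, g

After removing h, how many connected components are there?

1

With h gone, the remaining components are: {a, b, c, d, e, f, g, i}.
That is 1 component.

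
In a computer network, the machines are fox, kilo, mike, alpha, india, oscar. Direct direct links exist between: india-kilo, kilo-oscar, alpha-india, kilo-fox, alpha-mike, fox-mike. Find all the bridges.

The edges on the cycle alpha-india-kilo-fox-mike-alpha are not bridges since each lies on that cycle.
But removing kilo-oscar disconnects kilo from oscar — this is a bridge.

kilo-oscar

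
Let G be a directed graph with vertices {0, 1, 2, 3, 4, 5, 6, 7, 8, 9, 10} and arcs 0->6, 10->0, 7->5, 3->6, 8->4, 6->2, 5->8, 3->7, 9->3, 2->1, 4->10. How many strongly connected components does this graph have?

{3} is an SCC by itself.
{6} is an SCC by itself.
{1} is an SCC by itself.
{8} is an SCC by itself.
{7} is an SCC by itself.
(and 6 more singleton SCCs)
That gives 11 strongly connected components.

11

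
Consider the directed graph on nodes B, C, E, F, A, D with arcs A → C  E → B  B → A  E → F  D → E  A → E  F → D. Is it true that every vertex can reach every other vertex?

There is no directed path from C to E, so the graph is not strongly connected.

No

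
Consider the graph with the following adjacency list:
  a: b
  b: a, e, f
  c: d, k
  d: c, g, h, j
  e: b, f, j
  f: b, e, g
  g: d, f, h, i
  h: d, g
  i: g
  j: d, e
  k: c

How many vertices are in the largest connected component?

Starting from a we can reach a, b, c, d, e, f, g, h, i, j, k. That is one component of size 11.
The largest has 11 vertices.

11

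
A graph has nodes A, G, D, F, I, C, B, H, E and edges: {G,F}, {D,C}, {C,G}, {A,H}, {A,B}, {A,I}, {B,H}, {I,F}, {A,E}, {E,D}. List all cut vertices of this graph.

Removing A increases the component count from 1 to 2, so A is a cut vertex.
By contrast removing E leaves 1 component; it is not a cut vertex. No other vertex is a cut vertex either.

A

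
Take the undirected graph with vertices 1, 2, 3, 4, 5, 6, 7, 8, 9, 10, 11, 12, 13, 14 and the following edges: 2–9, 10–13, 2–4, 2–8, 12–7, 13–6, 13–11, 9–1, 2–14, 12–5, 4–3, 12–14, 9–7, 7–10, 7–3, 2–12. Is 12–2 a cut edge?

After removing 12–2, the path 12-14-2 still connects them, so the edge is not a bridge.

No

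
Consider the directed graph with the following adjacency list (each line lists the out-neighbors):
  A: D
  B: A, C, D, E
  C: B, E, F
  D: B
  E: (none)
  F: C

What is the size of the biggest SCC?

{A, B, C, D, F} are all mutually reachable — one SCC of size 5.
{E} is an SCC by itself.
The largest has 5 vertices.

5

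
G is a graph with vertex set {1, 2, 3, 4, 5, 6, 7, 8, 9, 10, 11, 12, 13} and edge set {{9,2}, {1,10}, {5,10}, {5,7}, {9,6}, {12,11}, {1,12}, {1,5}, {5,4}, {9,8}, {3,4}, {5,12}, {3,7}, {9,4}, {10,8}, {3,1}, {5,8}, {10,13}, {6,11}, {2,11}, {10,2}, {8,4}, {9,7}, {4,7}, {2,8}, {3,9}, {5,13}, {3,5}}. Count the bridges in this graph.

The edges on the cycle 3-9-6-11-2-10-1-3 are not bridges since each lies on that cycle.
Every edge lies on some cycle, so there are no bridges.

0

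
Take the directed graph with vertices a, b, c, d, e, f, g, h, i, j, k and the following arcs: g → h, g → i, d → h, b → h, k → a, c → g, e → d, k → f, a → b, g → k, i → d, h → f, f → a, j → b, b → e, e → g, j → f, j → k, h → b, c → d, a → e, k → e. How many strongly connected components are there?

{a, b, d, e, f, g, h, i, k} are all mutually reachable — one SCC of size 9.
{c} is an SCC by itself.
{j} is an SCC by itself.
That gives 3 strongly connected components.

3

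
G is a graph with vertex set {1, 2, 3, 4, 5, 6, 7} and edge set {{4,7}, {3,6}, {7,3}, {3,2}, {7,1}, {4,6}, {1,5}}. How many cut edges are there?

The edges on the cycle 4-7-3-6-4 are not bridges since each lies on that cycle.
But removing 3–2 disconnects 3 from 2; removing 1–5 disconnects 1 from 5; removing 7–1 disconnects 7 from 1 — these are bridges.
That makes 3 bridges.

3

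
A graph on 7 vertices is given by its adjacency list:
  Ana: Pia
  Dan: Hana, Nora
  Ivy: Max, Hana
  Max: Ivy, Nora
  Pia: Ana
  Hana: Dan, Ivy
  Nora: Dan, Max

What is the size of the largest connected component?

5

Starting from Ana we can reach Ana, Pia. That is one component of size 2.
Starting from Dan we can reach Dan, Ivy, Max, Hana, Nora. That is one component of size 5.
The largest has 5 vertices.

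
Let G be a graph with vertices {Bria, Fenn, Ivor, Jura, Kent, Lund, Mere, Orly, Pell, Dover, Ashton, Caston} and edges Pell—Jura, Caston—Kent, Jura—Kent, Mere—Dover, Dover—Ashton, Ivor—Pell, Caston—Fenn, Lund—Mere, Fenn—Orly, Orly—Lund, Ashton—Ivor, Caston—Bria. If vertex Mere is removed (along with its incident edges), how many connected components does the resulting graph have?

1

With Mere gone, the remaining components are: {Bria, Fenn, Ivor, Jura, Kent, Lund, Orly, Pell, Dover, Ashton, Caston}.
That is 1 component.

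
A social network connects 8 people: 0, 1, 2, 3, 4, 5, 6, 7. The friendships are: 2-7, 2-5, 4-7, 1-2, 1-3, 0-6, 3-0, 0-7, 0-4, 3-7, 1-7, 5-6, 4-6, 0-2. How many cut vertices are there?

Removing 6, for instance, still leaves 1 component. No single vertex removal increases the component count — the graph has no articulation points.

0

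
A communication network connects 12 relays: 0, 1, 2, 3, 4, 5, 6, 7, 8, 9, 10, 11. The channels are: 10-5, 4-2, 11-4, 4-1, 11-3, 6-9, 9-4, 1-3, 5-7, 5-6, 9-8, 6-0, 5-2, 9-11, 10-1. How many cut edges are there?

3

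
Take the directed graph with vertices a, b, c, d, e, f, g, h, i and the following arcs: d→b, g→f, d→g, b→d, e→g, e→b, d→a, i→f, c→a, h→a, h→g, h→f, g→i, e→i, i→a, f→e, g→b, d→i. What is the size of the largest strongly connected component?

6

{b, d, e, f, g, i} are all mutually reachable — one SCC of size 6.
{h} is an SCC by itself.
{c} is an SCC by itself.
{a} is an SCC by itself.
The largest has 6 vertices.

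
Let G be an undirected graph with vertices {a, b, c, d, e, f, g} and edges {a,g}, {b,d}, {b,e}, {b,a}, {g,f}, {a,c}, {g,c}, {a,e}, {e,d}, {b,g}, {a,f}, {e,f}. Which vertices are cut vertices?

Removing c, for instance, still leaves 1 component. No single vertex removal increases the component count — the graph has no articulation points.

none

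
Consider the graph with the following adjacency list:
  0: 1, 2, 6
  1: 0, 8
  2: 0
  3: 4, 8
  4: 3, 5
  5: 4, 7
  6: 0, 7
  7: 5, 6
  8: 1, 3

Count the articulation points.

Removing 0 increases the component count from 1 to 2, so 0 is a cut vertex.
By contrast removing 8 leaves 1 component; it is not a cut vertex. No other vertex is a cut vertex either.

1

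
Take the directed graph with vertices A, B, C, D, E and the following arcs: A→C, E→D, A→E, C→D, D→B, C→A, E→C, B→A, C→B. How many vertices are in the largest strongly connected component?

5

{A, B, C, D, E} are all mutually reachable — one SCC of size 5.
The largest has 5 vertices.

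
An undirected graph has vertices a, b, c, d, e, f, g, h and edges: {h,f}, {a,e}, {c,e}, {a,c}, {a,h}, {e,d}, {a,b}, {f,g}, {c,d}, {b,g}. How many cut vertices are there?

1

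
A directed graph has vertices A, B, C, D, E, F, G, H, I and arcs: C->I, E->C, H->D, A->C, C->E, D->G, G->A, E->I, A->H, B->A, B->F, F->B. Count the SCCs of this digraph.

4

{A, D, G, H} are all mutually reachable — one SCC of size 4.
{C, E} are all mutually reachable — one SCC of size 2.
{B, F} are all mutually reachable — one SCC of size 2.
{I} is an SCC by itself.
That gives 4 strongly connected components.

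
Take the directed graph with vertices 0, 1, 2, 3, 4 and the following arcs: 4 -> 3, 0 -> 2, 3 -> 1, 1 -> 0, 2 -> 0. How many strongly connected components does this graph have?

{0, 2} are all mutually reachable — one SCC of size 2.
{4} is an SCC by itself.
{3} is an SCC by itself.
{1} is an SCC by itself.
That gives 4 strongly connected components.

4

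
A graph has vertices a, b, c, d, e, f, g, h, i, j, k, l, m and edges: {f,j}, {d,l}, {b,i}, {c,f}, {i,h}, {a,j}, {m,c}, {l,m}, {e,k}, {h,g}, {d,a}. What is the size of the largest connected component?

Starting from e we can reach e, k. That is one component of size 2.
Starting from b we can reach b, g, h, i. That is one component of size 4.
Starting from a we can reach a, c, d, f, j, l, m. That is one component of size 7.
The largest has 7 vertices.

7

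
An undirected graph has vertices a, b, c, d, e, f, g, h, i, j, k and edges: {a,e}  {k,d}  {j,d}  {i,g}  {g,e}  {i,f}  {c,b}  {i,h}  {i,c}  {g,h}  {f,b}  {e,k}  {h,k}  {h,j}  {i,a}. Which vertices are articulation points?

Removing i increases the component count from 1 to 2, so i is a cut vertex.
By contrast removing b leaves 1 component; it is not a cut vertex. No other vertex is a cut vertex either.

i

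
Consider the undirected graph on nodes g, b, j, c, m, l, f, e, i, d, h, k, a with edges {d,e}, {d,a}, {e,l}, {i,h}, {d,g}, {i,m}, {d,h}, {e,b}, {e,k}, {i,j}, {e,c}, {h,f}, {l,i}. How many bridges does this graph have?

The edges on the cycle d-e-l-i-h-d are not bridges since each lies on that cycle.
But removing f—h disconnects f from h; removing e—b disconnects e from b; removing i—m disconnects i from m; removing e—c disconnects e from c — these are bridges.
In total 8 edges are bridges.

8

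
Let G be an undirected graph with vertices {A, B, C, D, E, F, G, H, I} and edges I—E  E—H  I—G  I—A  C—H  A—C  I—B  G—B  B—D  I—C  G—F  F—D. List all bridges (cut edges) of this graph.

none

The edges on the cycle I-G-F-D-B-I are not bridges since each lies on that cycle.
Every edge lies on some cycle, so there are no bridges.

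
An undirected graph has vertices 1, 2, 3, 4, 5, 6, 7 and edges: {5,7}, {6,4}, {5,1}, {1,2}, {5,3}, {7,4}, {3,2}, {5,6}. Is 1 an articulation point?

Deleting 1 leaves 1 component (was 1) (its neighbors 2, 5 remain connected to each other), so 1 is not a cut vertex.

No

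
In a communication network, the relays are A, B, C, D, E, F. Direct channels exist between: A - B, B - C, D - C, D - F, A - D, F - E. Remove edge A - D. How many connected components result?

A and D are still connected via A-B-C-D, so the component count stays at 1.

1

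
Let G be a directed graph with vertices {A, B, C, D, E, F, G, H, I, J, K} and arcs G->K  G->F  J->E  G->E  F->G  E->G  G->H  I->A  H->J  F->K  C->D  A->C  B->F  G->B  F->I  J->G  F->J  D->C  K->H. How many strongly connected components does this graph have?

{B, E, F, G, H, J, K} are all mutually reachable — one SCC of size 7.
{C, D} are all mutually reachable — one SCC of size 2.
{I} is an SCC by itself.
{A} is an SCC by itself.
That gives 4 strongly connected components.

4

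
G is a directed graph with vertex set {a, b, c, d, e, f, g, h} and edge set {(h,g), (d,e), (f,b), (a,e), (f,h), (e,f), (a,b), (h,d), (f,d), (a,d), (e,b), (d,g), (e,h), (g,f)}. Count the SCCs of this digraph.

{d, e, f, g, h} are all mutually reachable — one SCC of size 5.
{a} is an SCC by itself.
{b} is an SCC by itself.
{c} is an SCC by itself.
That gives 4 strongly connected components.

4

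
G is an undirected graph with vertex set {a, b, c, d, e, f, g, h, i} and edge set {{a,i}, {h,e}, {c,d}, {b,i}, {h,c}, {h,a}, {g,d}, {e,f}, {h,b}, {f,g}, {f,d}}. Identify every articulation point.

h

Removing h increases the component count from 1 to 2, so h is a cut vertex.
By contrast removing i leaves 1 component; it is not a cut vertex. No other vertex is a cut vertex either.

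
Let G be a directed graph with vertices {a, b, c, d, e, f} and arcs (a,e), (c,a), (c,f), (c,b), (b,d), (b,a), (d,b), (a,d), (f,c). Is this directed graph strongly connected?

There is no directed path from e to d, so the graph is not strongly connected.

No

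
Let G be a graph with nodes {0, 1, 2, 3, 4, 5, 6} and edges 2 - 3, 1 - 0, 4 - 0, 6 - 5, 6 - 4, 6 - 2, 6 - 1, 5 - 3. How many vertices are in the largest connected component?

7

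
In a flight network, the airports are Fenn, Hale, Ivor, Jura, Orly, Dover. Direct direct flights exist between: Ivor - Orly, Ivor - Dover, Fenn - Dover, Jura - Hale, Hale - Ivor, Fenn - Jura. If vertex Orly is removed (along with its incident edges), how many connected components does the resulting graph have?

1

With Orly gone, the remaining components are: {Fenn, Hale, Ivor, Jura, Dover}.
That is 1 component.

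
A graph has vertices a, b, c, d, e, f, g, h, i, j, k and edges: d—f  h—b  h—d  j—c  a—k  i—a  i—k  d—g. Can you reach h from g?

Yes

From g we can reach b, d, f, g, h, which includes h.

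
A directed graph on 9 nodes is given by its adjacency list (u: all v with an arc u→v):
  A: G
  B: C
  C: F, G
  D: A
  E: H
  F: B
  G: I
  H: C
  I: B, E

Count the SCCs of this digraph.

{B, C, E, F, G, H, I} are all mutually reachable — one SCC of size 7.
{D} is an SCC by itself.
{A} is an SCC by itself.
That gives 3 strongly connected components.

3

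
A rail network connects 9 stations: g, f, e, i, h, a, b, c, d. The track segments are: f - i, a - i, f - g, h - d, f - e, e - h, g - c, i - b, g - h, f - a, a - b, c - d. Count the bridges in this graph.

The edges on the cycle g-c-d-h-g are not bridges since each lies on that cycle.
Every edge lies on some cycle, so there are no bridges.

0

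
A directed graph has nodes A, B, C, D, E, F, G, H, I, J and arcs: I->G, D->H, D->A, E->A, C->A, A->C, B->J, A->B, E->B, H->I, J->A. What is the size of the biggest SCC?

{A, B, C, J} are all mutually reachable — one SCC of size 4.
{G} is an SCC by itself.
{E} is an SCC by itself.
{D} is an SCC by itself.
{H} is an SCC by itself.
(and 2 more singleton SCCs)
The largest has 4 vertices.

4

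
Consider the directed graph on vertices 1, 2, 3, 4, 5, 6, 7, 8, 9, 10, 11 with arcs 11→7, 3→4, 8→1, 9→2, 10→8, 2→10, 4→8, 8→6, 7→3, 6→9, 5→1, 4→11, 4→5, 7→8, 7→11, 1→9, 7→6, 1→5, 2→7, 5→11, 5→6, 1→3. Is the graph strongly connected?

Yes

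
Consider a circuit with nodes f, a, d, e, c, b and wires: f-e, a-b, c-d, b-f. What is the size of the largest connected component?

4

Starting from c we can reach c, d. That is one component of size 2.
Starting from a we can reach a, b, e, f. That is one component of size 4.
The largest has 4 vertices.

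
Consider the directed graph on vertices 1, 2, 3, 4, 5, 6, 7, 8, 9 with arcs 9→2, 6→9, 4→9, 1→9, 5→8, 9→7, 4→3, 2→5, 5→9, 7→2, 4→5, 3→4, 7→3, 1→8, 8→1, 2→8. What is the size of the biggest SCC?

8

{1, 2, 3, 4, 5, 7, 8, 9} are all mutually reachable — one SCC of size 8.
{6} is an SCC by itself.
The largest has 8 vertices.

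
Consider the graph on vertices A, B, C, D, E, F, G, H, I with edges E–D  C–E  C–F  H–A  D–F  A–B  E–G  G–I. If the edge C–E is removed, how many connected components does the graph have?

2

C and E are still connected via C-F-D-E, so the component count stays at 2.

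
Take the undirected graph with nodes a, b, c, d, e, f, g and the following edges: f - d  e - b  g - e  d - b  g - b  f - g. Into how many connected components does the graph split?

3

a is isolated — a component by itself.
c is isolated — a component by itself.
Starting from b we can reach b, d, e, f, g. That is one component of size 5.
Total: 3 components.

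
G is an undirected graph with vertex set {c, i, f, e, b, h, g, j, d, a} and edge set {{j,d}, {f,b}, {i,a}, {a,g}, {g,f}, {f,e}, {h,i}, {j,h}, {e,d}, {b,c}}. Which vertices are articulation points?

b, f

Removing b increases the component count from 1 to 2, so b is a cut vertex.
Removing f increases the component count from 1 to 2, so f is a cut vertex.
By contrast removing i leaves 1 component; it is not a cut vertex. No other vertex is a cut vertex either.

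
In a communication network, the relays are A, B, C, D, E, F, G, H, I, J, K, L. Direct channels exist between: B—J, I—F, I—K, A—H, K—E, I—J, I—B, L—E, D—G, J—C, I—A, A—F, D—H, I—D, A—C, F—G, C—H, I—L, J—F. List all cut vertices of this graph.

Removing I increases the component count from 1 to 2, so I is a cut vertex.
By contrast removing L leaves 1 component; it is not a cut vertex. No other vertex is a cut vertex either.

I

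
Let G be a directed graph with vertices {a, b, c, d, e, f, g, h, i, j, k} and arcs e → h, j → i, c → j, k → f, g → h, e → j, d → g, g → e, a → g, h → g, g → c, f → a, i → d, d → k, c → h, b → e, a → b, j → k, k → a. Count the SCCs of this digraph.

1

{a, b, c, d, e, f, g, h, i, j, k} are all mutually reachable — one SCC of size 11.
That gives 1 strongly connected component.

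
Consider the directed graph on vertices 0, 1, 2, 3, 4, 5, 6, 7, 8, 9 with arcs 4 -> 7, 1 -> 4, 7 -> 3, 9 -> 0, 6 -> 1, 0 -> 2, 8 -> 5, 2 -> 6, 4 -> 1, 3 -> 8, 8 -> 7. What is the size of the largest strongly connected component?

3

{3, 7, 8} are all mutually reachable — one SCC of size 3.
{1, 4} are all mutually reachable — one SCC of size 2.
{2} is an SCC by itself.
{5} is an SCC by itself.
{9} is an SCC by itself.
(and 2 more singleton SCCs)
The largest has 3 vertices.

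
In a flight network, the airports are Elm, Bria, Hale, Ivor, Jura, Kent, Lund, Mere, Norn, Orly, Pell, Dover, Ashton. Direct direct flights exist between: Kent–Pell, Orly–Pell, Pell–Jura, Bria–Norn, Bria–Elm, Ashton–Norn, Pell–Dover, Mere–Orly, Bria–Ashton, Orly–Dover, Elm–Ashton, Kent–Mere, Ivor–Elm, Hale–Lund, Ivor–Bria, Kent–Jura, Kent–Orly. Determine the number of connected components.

Starting from Hale we can reach Hale, Lund. That is one component of size 2.
Starting from Elm we can reach Elm, Bria, Ivor, Norn, Ashton. That is one component of size 5.
Starting from Jura we can reach Jura, Kent, Mere, Orly, Pell, Dover. That is one component of size 6.
Total: 3 components.

3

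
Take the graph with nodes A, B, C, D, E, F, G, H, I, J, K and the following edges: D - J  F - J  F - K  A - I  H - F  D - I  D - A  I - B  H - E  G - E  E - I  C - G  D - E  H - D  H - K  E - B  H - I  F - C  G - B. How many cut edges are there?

The edges on the cycle H-D-A-I-H are not bridges since each lies on that cycle.
Every edge lies on some cycle, so there are no bridges.

0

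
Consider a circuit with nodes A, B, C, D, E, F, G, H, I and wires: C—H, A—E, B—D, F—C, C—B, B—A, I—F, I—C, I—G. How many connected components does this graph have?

1

Starting from A we can reach A, B, C, D, E, F, G, H, I. That is one component of size 9.
Total: 1 component.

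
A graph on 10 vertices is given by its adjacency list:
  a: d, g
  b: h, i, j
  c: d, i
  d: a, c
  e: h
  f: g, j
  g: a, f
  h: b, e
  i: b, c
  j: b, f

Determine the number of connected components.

Starting from a we can reach a, b, c, d, e, f, g, h, i, j. That is one component of size 10.
Total: 1 component.

1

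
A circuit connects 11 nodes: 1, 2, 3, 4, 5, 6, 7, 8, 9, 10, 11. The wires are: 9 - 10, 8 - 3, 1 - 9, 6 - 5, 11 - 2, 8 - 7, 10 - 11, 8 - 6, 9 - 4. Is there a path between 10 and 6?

The component containing 10 is {1, 2, 4, 9, 10, 11}, and 6 is not in it.

No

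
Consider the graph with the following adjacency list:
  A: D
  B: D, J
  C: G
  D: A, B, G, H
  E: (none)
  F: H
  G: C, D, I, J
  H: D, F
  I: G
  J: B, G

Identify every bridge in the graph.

A-D, C-G, D-H, F-H, G-I

The edges on the cycle B-D-G-J-B are not bridges since each lies on that cycle.
But removing I-G disconnects I from G; removing D-H disconnects D from H; removing G-C disconnects G from C; removing D-A disconnects D from A — these are bridges.
In total 5 edges are bridges.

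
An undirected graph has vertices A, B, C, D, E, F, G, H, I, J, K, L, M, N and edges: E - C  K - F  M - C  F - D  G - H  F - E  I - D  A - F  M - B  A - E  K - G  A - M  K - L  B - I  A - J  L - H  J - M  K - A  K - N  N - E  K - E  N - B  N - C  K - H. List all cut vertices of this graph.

Removing K increases the component count from 1 to 2, so K is a cut vertex.
By contrast removing C leaves 1 component; it is not a cut vertex. No other vertex is a cut vertex either.

K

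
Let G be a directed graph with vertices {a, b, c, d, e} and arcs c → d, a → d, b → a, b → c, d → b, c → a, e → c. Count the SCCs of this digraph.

{a, b, c, d} are all mutually reachable — one SCC of size 4.
{e} is an SCC by itself.
That gives 2 strongly connected components.

2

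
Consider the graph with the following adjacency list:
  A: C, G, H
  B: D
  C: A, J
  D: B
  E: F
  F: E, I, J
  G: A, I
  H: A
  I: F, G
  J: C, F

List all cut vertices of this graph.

Removing A increases the component count from 2 to 3, so A is a cut vertex.
Removing F increases the component count from 2 to 3, so F is a cut vertex.
By contrast removing I leaves 2 components; it is not a cut vertex. No other vertex is a cut vertex either.

A, F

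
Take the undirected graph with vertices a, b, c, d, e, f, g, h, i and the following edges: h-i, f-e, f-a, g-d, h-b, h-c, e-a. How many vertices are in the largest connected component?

4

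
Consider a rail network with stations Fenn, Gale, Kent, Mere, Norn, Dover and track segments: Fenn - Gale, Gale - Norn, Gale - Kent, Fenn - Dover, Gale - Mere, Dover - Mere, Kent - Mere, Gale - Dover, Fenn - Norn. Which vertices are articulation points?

Removing Gale, for instance, still leaves 1 component. No single vertex removal increases the component count — the graph has no articulation points.

none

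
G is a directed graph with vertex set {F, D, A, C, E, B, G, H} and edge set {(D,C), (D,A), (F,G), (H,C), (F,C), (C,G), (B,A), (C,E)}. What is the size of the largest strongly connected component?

1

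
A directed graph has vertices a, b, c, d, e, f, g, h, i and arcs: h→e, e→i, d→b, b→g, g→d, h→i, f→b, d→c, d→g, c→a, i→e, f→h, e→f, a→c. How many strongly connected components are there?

3

{e, f, h, i} are all mutually reachable — one SCC of size 4.
{b, d, g} are all mutually reachable — one SCC of size 3.
{a, c} are all mutually reachable — one SCC of size 2.
That gives 3 strongly connected components.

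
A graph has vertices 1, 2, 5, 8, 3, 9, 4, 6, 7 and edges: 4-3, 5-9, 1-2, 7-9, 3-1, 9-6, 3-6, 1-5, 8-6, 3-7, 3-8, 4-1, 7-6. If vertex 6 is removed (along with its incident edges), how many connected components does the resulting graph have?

With 6 gone, the remaining components are: {1, 2, 3, 4, 5, 7, 8, 9}.
That is 1 component.

1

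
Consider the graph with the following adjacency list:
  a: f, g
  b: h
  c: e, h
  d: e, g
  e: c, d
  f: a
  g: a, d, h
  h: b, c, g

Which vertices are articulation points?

a, g, h

Removing a increases the component count from 1 to 2, so a is a cut vertex.
Removing g increases the component count from 1 to 2, so g is a cut vertex.
Removing h increases the component count from 1 to 2, so h is a cut vertex.
By contrast removing b leaves 1 component; it is not a cut vertex. No other vertex is a cut vertex either.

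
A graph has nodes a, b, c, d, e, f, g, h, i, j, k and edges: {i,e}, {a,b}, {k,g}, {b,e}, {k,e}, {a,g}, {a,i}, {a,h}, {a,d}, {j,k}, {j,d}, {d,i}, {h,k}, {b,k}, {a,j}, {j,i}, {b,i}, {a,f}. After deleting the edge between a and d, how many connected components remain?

2

a and d are still connected via a-j-d, so the component count stays at 2.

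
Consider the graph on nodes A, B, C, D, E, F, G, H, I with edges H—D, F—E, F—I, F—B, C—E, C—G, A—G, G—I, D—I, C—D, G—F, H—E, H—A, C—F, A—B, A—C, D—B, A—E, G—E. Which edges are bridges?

The edges on the cycle C-G-I-F-C are not bridges since each lies on that cycle.
Every edge lies on some cycle, so there are no bridges.

none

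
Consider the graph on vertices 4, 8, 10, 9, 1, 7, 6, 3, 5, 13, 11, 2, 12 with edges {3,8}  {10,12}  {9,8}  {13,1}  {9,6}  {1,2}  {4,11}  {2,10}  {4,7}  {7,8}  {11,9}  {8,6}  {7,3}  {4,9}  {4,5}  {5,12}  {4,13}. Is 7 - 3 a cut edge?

No

After removing 7 - 3, the path 7-8-3 still connects them, so the edge is not a bridge.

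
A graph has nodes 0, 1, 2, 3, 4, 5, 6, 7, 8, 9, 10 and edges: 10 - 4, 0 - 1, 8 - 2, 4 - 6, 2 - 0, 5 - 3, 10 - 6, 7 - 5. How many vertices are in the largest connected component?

4

9 is isolated — a component by itself.
Starting from 4 we can reach 4, 6, 10. That is one component of size 3.
Starting from 3 we can reach 3, 5, 7. That is one component of size 3.
Starting from 0 we can reach 0, 1, 2, 8. That is one component of size 4.
The largest has 4 vertices.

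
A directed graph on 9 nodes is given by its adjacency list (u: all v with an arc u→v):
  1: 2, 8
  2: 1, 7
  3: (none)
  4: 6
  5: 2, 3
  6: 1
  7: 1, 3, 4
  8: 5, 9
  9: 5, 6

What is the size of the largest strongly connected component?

8

{1, 2, 4, 5, 6, 7, 8, 9} are all mutually reachable — one SCC of size 8.
{3} is an SCC by itself.
The largest has 8 vertices.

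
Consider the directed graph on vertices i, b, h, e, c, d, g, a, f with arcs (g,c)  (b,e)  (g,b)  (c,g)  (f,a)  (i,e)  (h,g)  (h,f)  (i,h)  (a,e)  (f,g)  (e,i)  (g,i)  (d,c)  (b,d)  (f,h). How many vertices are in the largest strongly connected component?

9

{a, b, c, d, e, f, g, h, i} are all mutually reachable — one SCC of size 9.
The largest has 9 vertices.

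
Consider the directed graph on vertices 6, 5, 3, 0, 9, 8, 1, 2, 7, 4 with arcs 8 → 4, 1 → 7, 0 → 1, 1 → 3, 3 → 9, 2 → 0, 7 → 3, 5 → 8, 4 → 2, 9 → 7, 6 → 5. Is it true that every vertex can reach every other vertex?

No

There is no directed path from 7 to 1, so the graph is not strongly connected.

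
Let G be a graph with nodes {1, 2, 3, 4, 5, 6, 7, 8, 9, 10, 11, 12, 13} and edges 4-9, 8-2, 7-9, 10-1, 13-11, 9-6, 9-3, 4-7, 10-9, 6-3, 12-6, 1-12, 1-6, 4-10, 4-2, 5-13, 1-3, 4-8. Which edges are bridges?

The edges on the cycle 4-8-2-4 are not bridges since each lies on that cycle.
But removing 5-13 disconnects 5 from 13; removing 13-11 disconnects 13 from 11 — these are bridges.

11-13, 13-5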